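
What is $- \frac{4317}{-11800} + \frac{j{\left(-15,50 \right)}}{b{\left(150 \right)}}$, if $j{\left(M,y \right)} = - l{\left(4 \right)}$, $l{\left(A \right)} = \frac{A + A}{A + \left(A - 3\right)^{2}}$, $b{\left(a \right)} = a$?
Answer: $\frac{62867}{177000} \approx 0.35518$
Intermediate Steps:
$l{\left(A \right)} = \frac{2 A}{A + \left(-3 + A\right)^{2}}$
$j{\left(M,y \right)} = - \frac{8}{5}$ ($j{\left(M,y \right)} = - \frac{2 \cdot 4}{4 + \left(-3 + 4\right)^{2}} = - \frac{2 \cdot 4}{4 + 1^{2}} = - \frac{2 \cdot 4}{4 + 1} = - \frac{2 \cdot 4}{5} = \left(-1\right) \frac{8}{5} = - \frac{8}{5}$)
$- \frac{4317}{-11800} + \frac{j{\left(-15,50 \right)}}{b{\left(150 \right)}} = - \frac{4317}{-11800} - \frac{8}{5 \cdot 150} = \left(-4317\right) \left(- \frac{1}{11800}\right) - \frac{4}{375} = \frac{4317}{11800} - \frac{4}{375} = \frac{62867}{177000}$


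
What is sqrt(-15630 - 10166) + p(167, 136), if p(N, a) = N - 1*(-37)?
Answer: 204 + 2*I*sqrt(6449) ≈ 204.0 + 160.61*I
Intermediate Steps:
p(N, a) = 37 + N (p(N, a) = N + 37 = 37 + N)
sqrt(-15630 - 10166) + p(167, 136) = sqrt(-15630 - 10166) + (37 + 167) = sqrt(-25796) + 204 = 2*I*sqrt(6449) + 204 = 204 + 2*I*sqrt(6449)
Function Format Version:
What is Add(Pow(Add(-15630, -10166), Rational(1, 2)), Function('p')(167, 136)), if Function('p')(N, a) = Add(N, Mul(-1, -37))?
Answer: Add(204, Mul(2, I, Pow(6449, Rational(1, 2)))) ≈ Add(204.00, Mul(160.61, I))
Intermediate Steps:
Function('p')(N, a) = Add(37, N) (Function('p')(N, a) = Add(N, 37) = Add(37, N))
Add(Pow(Add(-15630, -10166), Rational(1, 2)), Function('p')(167, 136)) = Add(Pow(Add(-15630, -10166), Rational(1, 2)), Add(37, 167)) = Add(Pow(-25796, Rational(1, 2)), 204) = Add(Mul(2, I, Pow(6449, Rational(1, 2))), 204) = Add(204, Mul(2, I, Pow(6449, Rational(1, 2))))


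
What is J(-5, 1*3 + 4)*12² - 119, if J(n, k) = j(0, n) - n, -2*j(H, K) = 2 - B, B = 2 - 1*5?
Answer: 241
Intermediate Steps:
B = -3 (B = 2 - 5 = -3)
j(H, K) = -5/2 (j(H, K) = -(2 - 1*(-3))/2 = -(2 + 3)/2 = -½*5 = -5/2)
J(n, k) = -5/2 - n
J(-5, 1*3 + 4)*12² - 119 = (-5/2 - 1*(-5))*12² - 119 = (-5/2 + 5)*144 - 119 = (5/2)*144 - 119 = 360 - 119 = 241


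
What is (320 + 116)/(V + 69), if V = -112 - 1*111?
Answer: -218/77 ≈ -2.8312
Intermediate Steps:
V = -223 (V = -112 - 111 = -223)
(320 + 116)/(V + 69) = (320 + 116)/(-223 + 69) = 436/(-154) = 436*(-1/154) = -218/77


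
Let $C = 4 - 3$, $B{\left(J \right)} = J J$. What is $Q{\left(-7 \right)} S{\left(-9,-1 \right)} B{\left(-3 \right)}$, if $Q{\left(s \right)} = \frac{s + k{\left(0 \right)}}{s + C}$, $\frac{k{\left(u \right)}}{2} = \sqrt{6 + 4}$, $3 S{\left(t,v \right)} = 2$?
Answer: $7 - 2 \sqrt{10} \approx 0.67544$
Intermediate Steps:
$S{\left(t,v \right)} = \frac{2}{3}$ ($S{\left(t,v \right)} = \frac{1}{3} \cdot 2 = \frac{2}{3}$)
$B{\left(J \right)} = J^{2}$
$C = 1$ ($C = 4 - 3 = 1$)
$k{\left(u \right)} = 2 \sqrt{10}$ ($k{\left(u \right)} = 2 \sqrt{6 + 4} = 2 \sqrt{10}$)
$Q{\left(s \right)} = \frac{s + 2 \sqrt{10}}{1 + s}$ ($Q{\left(s \right)} = \frac{s + 2 \sqrt{10}}{s + 1} = \frac{s + 2 \sqrt{10}}{1 + s}$)
$Q{\left(-7 \right)} S{\left(-9,-1 \right)} B{\left(-3 \right)} = \frac{-7 + 2 \sqrt{10}}{1 - 7} \cdot \frac{2}{3} \left(-3\right)^{2} = \frac{-7 + 2 \sqrt{10}}{-6} \cdot \frac{2}{3} \cdot 9 = - \frac{-7 + 2 \sqrt{10}}{6} \cdot \frac{2}{3} \cdot 9 = \left(\frac{7}{6} - \frac{\sqrt{10}}{3}\right) \frac{2}{3} \cdot 9 = \left(\frac{7}{9} - \frac{2 \sqrt{10}}{9}\right) 9 = 7 - 2 \sqrt{10}$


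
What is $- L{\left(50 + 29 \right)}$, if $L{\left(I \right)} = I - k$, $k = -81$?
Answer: $-160$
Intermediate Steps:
$L{\left(I \right)} = 81 + I$ ($L{\left(I \right)} = I - -81 = I + 81 = 81 + I$)
$- L{\left(50 + 29 \right)} = - (81 + \left(50 + 29\right)) = - (81 + 79) = \left(-1\right) 160 = -160$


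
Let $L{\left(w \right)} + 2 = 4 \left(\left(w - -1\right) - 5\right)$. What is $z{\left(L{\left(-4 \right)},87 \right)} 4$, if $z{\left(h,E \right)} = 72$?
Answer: $288$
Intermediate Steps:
$L{\left(w \right)} = -18 + 4 w$ ($L{\left(w \right)} = -2 + 4 \left(\left(w - -1\right) - 5\right) = -2 + 4 \left(\left(w + 1\right) - 5\right) = -2 + 4 \left(\left(1 + w\right) - 5\right) = -2 + 4 \left(-4 + w\right) = -2 + \left(-16 + 4 w\right) = -18 + 4 w$)
$z{\left(L{\left(-4 \right)},87 \right)} 4 = 72 \cdot 4 = 288$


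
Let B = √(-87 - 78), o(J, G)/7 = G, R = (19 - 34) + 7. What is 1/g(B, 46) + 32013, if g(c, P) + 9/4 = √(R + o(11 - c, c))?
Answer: 32013 - 1/(9/4 - √(-8 + 7*I*√165)) ≈ 32013.0 - 0.10545*I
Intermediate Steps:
R = -8 (R = -15 + 7 = -8)
o(J, G) = 7*G
B = I*√165 (B = √(-165) = I*√165 ≈ 12.845*I)
g(c, P) = -9/4 + √(-8 + 7*c)
1/g(B, 46) + 32013 = 1/(-9/4 + √(-8 + 7*(I*√165))) + 32013 = 1/(-9/4 + √(-8 + 7*I*√165)) + 32013 = 32013 + 1/(-9/4 + √(-8 + 7*I*√165))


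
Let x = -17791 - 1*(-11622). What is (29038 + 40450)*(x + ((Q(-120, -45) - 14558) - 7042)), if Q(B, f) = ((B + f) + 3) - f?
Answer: -1937742368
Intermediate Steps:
Q(B, f) = 3 + B (Q(B, f) = (3 + B + f) - f = 3 + B)
x = -6169 (x = -17791 + 11622 = -6169)
(29038 + 40450)*(x + ((Q(-120, -45) - 14558) - 7042)) = (29038 + 40450)*(-6169 + (((3 - 120) - 14558) - 7042)) = 69488*(-6169 + ((-117 - 14558) - 7042)) = 69488*(-6169 + (-14675 - 7042)) = 69488*(-6169 - 21717) = 69488*(-27886) = -1937742368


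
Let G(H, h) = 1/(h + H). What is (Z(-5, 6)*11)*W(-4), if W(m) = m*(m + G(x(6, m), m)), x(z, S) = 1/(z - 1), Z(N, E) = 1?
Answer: 3564/19 ≈ 187.58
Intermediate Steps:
x(z, S) = 1/(-1 + z)
G(H, h) = 1/(H + h)
W(m) = m*(m + 1/(⅕ + m)) (W(m) = m*(m + 1/(1/(-1 + 6) + m)) = m*(m + 1/(1/5 + m)) = m*(m + 1/(⅕ + m)))
(Z(-5, 6)*11)*W(-4) = (1*11)*(-4*(5 - 4*(1 + 5*(-4)))/(1 + 5*(-4))) = 11*(-4*(5 - 4*(1 - 20))/(1 - 20)) = 11*(-4*(5 - 4*(-19))/(-19)) = 11*(-4*(-1/19)*(5 + 76)) = 11*(-4*(-1/19)*81) = 11*(324/19) = 3564/19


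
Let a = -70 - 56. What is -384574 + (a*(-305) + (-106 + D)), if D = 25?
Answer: -346225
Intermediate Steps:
a = -126
-384574 + (a*(-305) + (-106 + D)) = -384574 + (-126*(-305) + (-106 + 25)) = -384574 + (38430 - 81) = -384574 + 38349 = -346225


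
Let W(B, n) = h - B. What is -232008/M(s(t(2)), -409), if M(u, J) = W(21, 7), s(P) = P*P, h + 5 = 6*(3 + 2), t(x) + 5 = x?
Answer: -58002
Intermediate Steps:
t(x) = -5 + x
h = 25 (h = -5 + 6*(3 + 2) = -5 + 6*5 = -5 + 30 = 25)
W(B, n) = 25 - B
s(P) = P²
M(u, J) = 4 (M(u, J) = 25 - 1*21 = 25 - 21 = 4)
-232008/M(s(t(2)), -409) = -232008/4 = -232008*¼ = -58002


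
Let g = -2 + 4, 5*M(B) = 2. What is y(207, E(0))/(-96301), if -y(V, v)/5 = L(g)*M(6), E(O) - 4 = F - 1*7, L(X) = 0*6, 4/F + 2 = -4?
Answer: 0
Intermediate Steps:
M(B) = ⅖ (M(B) = (⅕)*2 = ⅖)
F = -⅔ (F = 4/(-2 - 4) = 4/(-6) = 4*(-⅙) = -⅔ ≈ -0.66667)
g = 2
L(X) = 0
E(O) = -11/3 (E(O) = 4 + (-⅔ - 1*7) = 4 + (-⅔ - 7) = 4 - 23/3 = -11/3)
y(V, v) = 0 (y(V, v) = -0*2/5 = -5*0 = 0)
y(207, E(0))/(-96301) = 0/(-96301) = 0*(-1/96301) = 0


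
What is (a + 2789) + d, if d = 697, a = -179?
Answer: 3307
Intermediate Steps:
(a + 2789) + d = (-179 + 2789) + 697 = 2610 + 697 = 3307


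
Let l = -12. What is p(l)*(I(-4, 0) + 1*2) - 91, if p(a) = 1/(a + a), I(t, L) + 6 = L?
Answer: -545/6 ≈ -90.833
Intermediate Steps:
I(t, L) = -6 + L
p(a) = 1/(2*a)
p(l)*(I(-4, 0) + 1*2) - 91 = ((1/2)/(-12))*((-6 + 0) + 1*2) - 91 = ((1/2)*(-1/12))*(-6 + 2) - 91 = -1/24*(-4) - 91 = 1/6 - 91 = -545/6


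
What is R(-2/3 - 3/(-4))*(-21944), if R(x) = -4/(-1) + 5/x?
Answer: -1404416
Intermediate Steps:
R(x) = 4 + 5/x (R(x) = -4*(-1) + 5/x = 4 + 5/x)
R(-2/3 - 3/(-4))*(-21944) = (4 + 5/(-2/3 - 3/(-4)))*(-21944) = (4 + 5/(-2*1/3 - 3*(-1/4)))*(-21944) = (4 + 5/(-2/3 + 3/4))*(-21944) = (4 + 5/(1/12))*(-21944) = (4 + 5*12)*(-21944) = (4 + 60)*(-21944) = 64*(-21944) = -1404416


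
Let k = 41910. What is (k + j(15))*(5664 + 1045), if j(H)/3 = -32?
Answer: 280530126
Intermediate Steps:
j(H) = -96 (j(H) = 3*(-32) = -96)
(k + j(15))*(5664 + 1045) = (41910 - 96)*(5664 + 1045) = 41814*6709 = 280530126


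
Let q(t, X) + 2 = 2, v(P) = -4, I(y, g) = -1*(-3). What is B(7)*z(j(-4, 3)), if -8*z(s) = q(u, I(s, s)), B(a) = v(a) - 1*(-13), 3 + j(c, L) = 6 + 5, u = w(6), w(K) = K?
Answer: 0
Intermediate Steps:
I(y, g) = 3
u = 6
q(t, X) = 0 (q(t, X) = -2 + 2 = 0)
j(c, L) = 8 (j(c, L) = -3 + (6 + 5) = -3 + 11 = 8)
B(a) = 9 (B(a) = -4 - 1*(-13) = -4 + 13 = 9)
z(s) = 0 (z(s) = -1/8*0 = 0)
B(7)*z(j(-4, 3)) = 9*0 = 0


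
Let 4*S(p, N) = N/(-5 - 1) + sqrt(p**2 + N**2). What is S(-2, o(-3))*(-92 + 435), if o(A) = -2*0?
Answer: 343/2 ≈ 171.50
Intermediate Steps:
o(A) = 0
S(p, N) = -N/24 + sqrt(N**2 + p**2)/4 (S(p, N) = (N/(-5 - 1) + sqrt(p**2 + N**2))/4 = (N/(-6) + sqrt(N**2 + p**2))/4 = (-N/6 + sqrt(N**2 + p**2))/4 = (sqrt(N**2 + p**2) - N/6)/4 = -N/24 + sqrt(N**2 + p**2)/4)
S(-2, o(-3))*(-92 + 435) = (-1/24*0 + sqrt(0**2 + (-2)**2)/4)*(-92 + 435) = (0 + sqrt(0 + 4)/4)*343 = (0 + sqrt(4)/4)*343 = (0 + (1/4)*2)*343 = (0 + 1/2)*343 = (1/2)*343 = 343/2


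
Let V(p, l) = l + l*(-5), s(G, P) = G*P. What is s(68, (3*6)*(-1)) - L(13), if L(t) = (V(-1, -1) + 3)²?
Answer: -1273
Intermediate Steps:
V(p, l) = -4*l (V(p, l) = l - 5*l = -4*l)
L(t) = 49 (L(t) = (-4*(-1) + 3)² = (4 + 3)² = 7² = 49)
s(68, (3*6)*(-1)) - L(13) = 68*((3*6)*(-1)) - 1*49 = 68*(18*(-1)) - 49 = 68*(-18) - 49 = -1224 - 49 = -1273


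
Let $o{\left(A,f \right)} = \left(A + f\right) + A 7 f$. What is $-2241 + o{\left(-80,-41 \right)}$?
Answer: $20598$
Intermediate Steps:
$o{\left(A,f \right)} = A + f + 7 A f$ ($o{\left(A,f \right)} = \left(A + f\right) + 7 A f = A + f + 7 A f$)
$-2241 + o{\left(-80,-41 \right)} = -2241 - \left(121 - 22960\right) = -2241 - -22839 = -2241 + 22839 = 20598$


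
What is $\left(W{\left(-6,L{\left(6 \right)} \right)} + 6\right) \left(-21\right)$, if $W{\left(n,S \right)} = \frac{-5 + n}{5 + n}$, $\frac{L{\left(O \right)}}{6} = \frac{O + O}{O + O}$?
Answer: $-357$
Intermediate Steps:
$L{\left(O \right)} = 6$ ($L{\left(O \right)} = 6 \frac{O + O}{O + O} = 6 \frac{2 O}{2 O} = 6 \cdot 2 O \frac{1}{2 O} = 6 \cdot 1 = 6$)
$W{\left(n,S \right)} = \frac{-5 + n}{5 + n}$
$\left(W{\left(-6,L{\left(6 \right)} \right)} + 6\right) \left(-21\right) = \left(\frac{-5 - 6}{5 - 6} + 6\right) \left(-21\right) = \left(\frac{1}{-1} \left(-11\right) + 6\right) \left(-21\right) = \left(\left(-1\right) \left(-11\right) + 6\right) \left(-21\right) = \left(11 + 6\right) \left(-21\right) = 17 \left(-21\right) = -357$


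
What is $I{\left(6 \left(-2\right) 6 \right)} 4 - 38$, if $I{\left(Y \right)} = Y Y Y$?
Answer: $-1493030$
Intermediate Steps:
$I{\left(Y \right)} = Y^{3}$ ($I{\left(Y \right)} = Y^{2} Y = Y^{3}$)
$I{\left(6 \left(-2\right) 6 \right)} 4 - 38 = \left(6 \left(-2\right) 6\right)^{3} \cdot 4 - 38 = \left(\left(-12\right) 6\right)^{3} \cdot 4 - 38 = \left(-72\right)^{3} \cdot 4 - 38 = \left(-373248\right) 4 - 38 = -1492992 - 38 = -1493030$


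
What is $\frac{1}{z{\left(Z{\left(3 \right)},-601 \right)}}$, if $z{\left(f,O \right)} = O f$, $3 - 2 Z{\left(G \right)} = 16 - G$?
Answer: $\frac{1}{3005} \approx 0.00033278$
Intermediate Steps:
$Z{\left(G \right)} = - \frac{13}{2} + \frac{G}{2}$ ($Z{\left(G \right)} = \frac{3}{2} - \frac{16 - G}{2} = \frac{3}{2} + \left(-8 + \frac{G}{2}\right) = - \frac{13}{2} + \frac{G}{2}$)
$\frac{1}{z{\left(Z{\left(3 \right)},-601 \right)}} = \frac{1}{\left(-601\right) \left(- \frac{13}{2} + \frac{1}{2} \cdot 3\right)} = \frac{1}{\left(-601\right) \left(- \frac{13}{2} + \frac{3}{2}\right)} = \frac{1}{\left(-601\right) \left(-5\right)} = \frac{1}{3005}$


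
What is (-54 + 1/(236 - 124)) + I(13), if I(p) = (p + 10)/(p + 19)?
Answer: -11933/224 ≈ -53.272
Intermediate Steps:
I(p) = (10 + p)/(19 + p)
(-54 + 1/(236 - 124)) + I(13) = (-54 + 1/(236 - 124)) + (10 + 13)/(19 + 13) = (-54 + 1/112) + 23/32 = (-54 + 1/112) + (1/32)*23 = -6047/112 + 23/32 = -11933/224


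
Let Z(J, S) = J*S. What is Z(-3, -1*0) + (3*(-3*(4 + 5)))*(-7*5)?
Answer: 2835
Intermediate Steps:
Z(-3, -1*0) + (3*(-3*(4 + 5)))*(-7*5) = -(-3)*0 + (3*(-3*(4 + 5)))*(-7*5) = -3*0 + (3*(-3*9))*(-35) = 0 + (3*(-27))*(-35) = 0 - 81*(-35) = 0 + 2835 = 2835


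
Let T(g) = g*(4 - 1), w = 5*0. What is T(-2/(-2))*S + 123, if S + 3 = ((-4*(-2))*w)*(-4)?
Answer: 114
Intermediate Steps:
w = 0
S = -3 (S = -3 + (-4*(-2)*0)*(-4) = -3 + (8*0)*(-4) = -3 + 0*(-4) = -3 + 0 = -3)
T(g) = 3*g (T(g) = g*3 = 3*g)
T(-2/(-2))*S + 123 = (3*(-2/(-2)))*(-3) + 123 = (3*(-2*(-½)))*(-3) + 123 = (3*1)*(-3) + 123 = 3*(-3) + 123 = -9 + 123 = 114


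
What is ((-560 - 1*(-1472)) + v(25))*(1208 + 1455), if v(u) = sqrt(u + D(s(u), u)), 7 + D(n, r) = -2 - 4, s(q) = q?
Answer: 2428656 + 5326*sqrt(3) ≈ 2.4379e+6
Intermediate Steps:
D(n, r) = -13 (D(n, r) = -7 + (-2 - 4) = -7 - 6 = -13)
v(u) = sqrt(-13 + u) (v(u) = sqrt(u - 13) = sqrt(-13 + u))
((-560 - 1*(-1472)) + v(25))*(1208 + 1455) = ((-560 - 1*(-1472)) + sqrt(-13 + 25))*(1208 + 1455) = ((-560 + 1472) + sqrt(12))*2663 = (912 + 2*sqrt(3))*2663 = 2428656 + 5326*sqrt(3)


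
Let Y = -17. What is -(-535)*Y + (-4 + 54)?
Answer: -9045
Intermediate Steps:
-(-535)*Y + (-4 + 54) = -(-535)*(-17) + (-4 + 54) = -107*85 + 50 = -9095 + 50 = -9045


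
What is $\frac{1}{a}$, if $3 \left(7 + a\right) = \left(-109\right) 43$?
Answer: $- \frac{3}{4708} \approx -0.00063721$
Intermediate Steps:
$a = - \frac{4708}{3}$ ($a = -7 + \frac{\left(-109\right) 43}{3} = -7 + \frac{1}{3} \left(-4687\right) = -7 - \frac{4687}{3} = - \frac{4708}{3} \approx -1569.3$)
$\frac{1}{a} = \frac{1}{- \frac{4708}{3}} = - \frac{3}{4708}$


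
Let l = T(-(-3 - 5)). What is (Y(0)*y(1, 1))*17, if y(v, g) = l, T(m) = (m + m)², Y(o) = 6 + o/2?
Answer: 26112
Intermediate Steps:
Y(o) = 6 + o/2 (Y(o) = 6 + o*(½) = 6 + o/2)
T(m) = 4*m² (T(m) = (2*m)² = 4*m²)
l = 256 (l = 4*(-(-3 - 5))² = 4*(-1*(-8))² = 4*8² = 4*64 = 256)
y(v, g) = 256
(Y(0)*y(1, 1))*17 = ((6 + (½)*0)*256)*17 = ((6 + 0)*256)*17 = (6*256)*17 = 1536*17 = 26112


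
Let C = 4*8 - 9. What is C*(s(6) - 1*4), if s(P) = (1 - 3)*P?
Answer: -368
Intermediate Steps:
s(P) = -2*P
C = 23 (C = 32 - 9 = 23)
C*(s(6) - 1*4) = 23*(-2*6 - 1*4) = 23*(-12 - 4) = 23*(-16) = -368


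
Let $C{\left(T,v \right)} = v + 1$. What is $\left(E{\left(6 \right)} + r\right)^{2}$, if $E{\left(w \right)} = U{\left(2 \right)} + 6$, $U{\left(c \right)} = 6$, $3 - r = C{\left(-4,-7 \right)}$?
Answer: $441$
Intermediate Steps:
$C{\left(T,v \right)} = 1 + v$
$r = 9$ ($r = 3 - \left(1 - 7\right) = 3 - -6 = 3 + 6 = 9$)
$E{\left(w \right)} = 12$ ($E{\left(w \right)} = 6 + 6 = 12$)
$\left(E{\left(6 \right)} + r\right)^{2} = \left(12 + 9\right)^{2} = 21^{2} = 441$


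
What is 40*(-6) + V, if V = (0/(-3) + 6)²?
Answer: -204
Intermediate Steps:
V = 36 (V = (0*(-⅓) + 6)² = (0 + 6)² = 6² = 36)
40*(-6) + V = 40*(-6) + 36 = -240 + 36 = -204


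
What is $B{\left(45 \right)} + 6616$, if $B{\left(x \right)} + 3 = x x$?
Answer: $8638$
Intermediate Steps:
$B{\left(x \right)} = -3 + x^{2}$ ($B{\left(x \right)} = -3 + x x = -3 + x^{2}$)
$B{\left(45 \right)} + 6616 = \left(-3 + 45^{2}\right) + 6616 = \left(-3 + 2025\right) + 6616 = 2022 + 6616 = 8638$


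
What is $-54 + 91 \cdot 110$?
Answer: $9956$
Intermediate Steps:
$-54 + 91 \cdot 110 = -54 + 10010 = 9956$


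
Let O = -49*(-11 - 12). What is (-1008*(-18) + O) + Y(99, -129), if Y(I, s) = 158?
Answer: 19429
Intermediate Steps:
O = 1127 (O = -49*(-23) = 1127)
(-1008*(-18) + O) + Y(99, -129) = (-1008*(-18) + 1127) + 158 = (18144 + 1127) + 158 = 19271 + 158 = 19429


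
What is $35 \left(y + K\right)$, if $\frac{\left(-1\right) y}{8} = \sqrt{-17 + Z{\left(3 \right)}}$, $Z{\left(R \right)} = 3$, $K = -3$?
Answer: $-105 - 280 i \sqrt{14} \approx -105.0 - 1047.7 i$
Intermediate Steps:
$y = - 8 i \sqrt{14}$ ($y = - 8 \sqrt{-17 + 3} = - 8 \sqrt{-14} = - 8 i \sqrt{14} \approx - 29.933 i$)
$35 \left(y + K\right) = 35 \left(- 8 i \sqrt{14} - 3\right) = 35 \left(-3 - 8 i \sqrt{14}\right) = -105 - 280 i \sqrt{14}$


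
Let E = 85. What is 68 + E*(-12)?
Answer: -952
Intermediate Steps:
68 + E*(-12) = 68 + 85*(-12) = 68 - 1020 = -952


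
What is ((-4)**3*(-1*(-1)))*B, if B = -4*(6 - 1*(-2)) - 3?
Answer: 2240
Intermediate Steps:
B = -35 (B = -4*(6 + 2) - 3 = -4*8 - 3 = -32 - 3 = -35)
((-4)**3*(-1*(-1)))*B = ((-4)**3*(-1*(-1)))*(-35) = -64*1*(-35) = -64*(-35) = 2240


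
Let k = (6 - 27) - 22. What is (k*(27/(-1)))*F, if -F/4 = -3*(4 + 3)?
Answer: 97524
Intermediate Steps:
F = 84 (F = -(-12)*(4 + 3) = -(-12)*7 = -4*(-21) = 84)
k = -43 (k = -21 - 22 = -43)
(k*(27/(-1)))*F = -1161/(-1)*84 = -1161*(-1)*84 = -43*(-27)*84 = 1161*84 = 97524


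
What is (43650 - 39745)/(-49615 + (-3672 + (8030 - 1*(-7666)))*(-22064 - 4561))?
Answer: -781/64037723 ≈ -1.2196e-5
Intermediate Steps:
(43650 - 39745)/(-49615 + (-3672 + (8030 - 1*(-7666)))*(-22064 - 4561)) = 3905/(-49615 + (-3672 + (8030 + 7666))*(-26625)) = 3905/(-49615 + (-3672 + 15696)*(-26625)) = 3905/(-49615 + 12024*(-26625)) = 3905/(-49615 - 320139000) = 3905/(-320188615) = 3905*(-1/320188615) = -781/64037723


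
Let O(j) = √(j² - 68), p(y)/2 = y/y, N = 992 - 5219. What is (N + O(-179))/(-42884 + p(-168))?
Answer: 1409/14294 - √31973/42882 ≈ 0.094403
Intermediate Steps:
N = -4227
p(y) = 2 (p(y) = 2*(y/y) = 2*1 = 2)
O(j) = √(-68 + j²)
(N + O(-179))/(-42884 + p(-168)) = (-4227 + √(-68 + (-179)²))/(-42884 + 2) = (-4227 + √(-68 + 32041))/(-42882) = (-4227 + √31973)*(-1/42882) = 1409/14294 - √31973/42882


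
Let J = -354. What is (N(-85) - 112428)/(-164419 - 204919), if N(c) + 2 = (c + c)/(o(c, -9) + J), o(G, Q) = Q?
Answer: 20405960/67034847 ≈ 0.30441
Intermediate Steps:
N(c) = -2 - 2*c/363 (N(c) = -2 + (c + c)/(-9 - 354) = -2 + (2*c)/(-363) = -2 + (2*c)*(-1/363) = -2 - 2*c/363)
(N(-85) - 112428)/(-164419 - 204919) = ((-2 - 2/363*(-85)) - 112428)/(-164419 - 204919) = ((-2 + 170/363) - 112428)/(-369338) = (-556/363 - 112428)*(-1/369338) = -40811920/363*(-1/369338) = 20405960/67034847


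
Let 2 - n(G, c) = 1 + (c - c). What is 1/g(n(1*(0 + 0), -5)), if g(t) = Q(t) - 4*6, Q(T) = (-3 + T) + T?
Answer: -1/25 ≈ -0.040000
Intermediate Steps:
Q(T) = -3 + 2*T
n(G, c) = 1 (n(G, c) = 2 - (1 + (c - c)) = 2 - (1 + 0) = 2 - 1*1 = 2 - 1 = 1)
g(t) = -27 + 2*t (g(t) = (-3 + 2*t) - 4*6 = (-3 + 2*t) - 24 = -27 + 2*t)
1/g(n(1*(0 + 0), -5)) = 1/(-27 + 2*1) = 1/(-27 + 2) = 1/(-25) = -1/25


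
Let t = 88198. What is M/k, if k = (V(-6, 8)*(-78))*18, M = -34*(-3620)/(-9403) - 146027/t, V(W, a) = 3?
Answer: 12228501721/3493120244328 ≈ 0.0035007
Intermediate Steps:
M = -12228501721/829325794 (M = -34*(-3620)/(-9403) - 146027/88198 = 123080*(-1/9403) - 146027*1/88198 = -123080/9403 - 146027/88198 = -12228501721/829325794 ≈ -14.745)
k = -4212 (k = (3*(-78))*18 = -234*18 = -4212)
M/k = -12228501721/829325794/(-4212) = -12228501721/829325794*(-1/4212) = 12228501721/3493120244328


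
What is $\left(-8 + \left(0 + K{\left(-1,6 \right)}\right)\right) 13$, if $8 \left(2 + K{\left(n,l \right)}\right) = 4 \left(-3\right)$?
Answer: $- \frac{299}{2} \approx -149.5$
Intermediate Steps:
$K{\left(n,l \right)} = - \frac{7}{2}$ ($K{\left(n,l \right)} = -2 + \frac{4 \left(-3\right)}{8} = -2 + \frac{1}{8} \left(-12\right) = -2 - \frac{3}{2} = - \frac{7}{2}$)
$\left(-8 + \left(0 + K{\left(-1,6 \right)}\right)\right) 13 = \left(-8 + \left(0 - \frac{7}{2}\right)\right) 13 = \left(-8 - \frac{7}{2}\right) 13 = \left(- \frac{23}{2}\right) 13 = - \frac{299}{2}$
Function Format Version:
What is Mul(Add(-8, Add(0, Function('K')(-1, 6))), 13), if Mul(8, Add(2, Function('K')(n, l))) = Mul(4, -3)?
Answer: Rational(-299, 2) ≈ -149.50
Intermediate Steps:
Function('K')(n, l) = Rational(-7, 2) (Function('K')(n, l) = Add(-2, Mul(Rational(1, 8), Mul(4, -3))) = Add(-2, Mul(Rational(1, 8), -12)) = Add(-2, Rational(-3, 2)) = Rational(-7, 2))
Mul(Add(-8, Add(0, Function('K')(-1, 6))), 13) = Mul(Add(-8, Add(0, Rational(-7, 2))), 13) = Mul(Add(-8, Rational(-7, 2)), 13) = Mul(Rational(-23, 2), 13) = Rational(-299, 2)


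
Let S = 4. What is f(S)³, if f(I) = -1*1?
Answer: -1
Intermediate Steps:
f(I) = -1
f(S)³ = (-1)³ = -1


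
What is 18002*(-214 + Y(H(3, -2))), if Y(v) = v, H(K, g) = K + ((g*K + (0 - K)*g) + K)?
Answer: -3744416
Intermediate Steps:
H(K, g) = 2*K (H(K, g) = K + ((K*g + (-K)*g) + K) = K + ((K*g - K*g) + K) = K + (0 + K) = K + K = 2*K)
18002*(-214 + Y(H(3, -2))) = 18002*(-214 + 2*3) = 18002*(-214 + 6) = 18002*(-208) = -3744416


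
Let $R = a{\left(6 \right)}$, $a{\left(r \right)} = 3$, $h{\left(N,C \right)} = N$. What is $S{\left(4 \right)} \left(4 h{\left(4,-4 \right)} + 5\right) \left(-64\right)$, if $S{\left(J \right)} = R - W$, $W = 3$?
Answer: $0$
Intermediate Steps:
$R = 3$
$S{\left(J \right)} = 0$ ($S{\left(J \right)} = 3 - 3 = 0$)
$S{\left(4 \right)} \left(4 h{\left(4,-4 \right)} + 5\right) \left(-64\right) = 0 \left(4 \cdot 4 + 5\right) \left(-64\right) = 0 \left(16 + 5\right) \left(-64\right) = 0 \cdot 21 \left(-64\right) = 0 \left(-64\right) = 0$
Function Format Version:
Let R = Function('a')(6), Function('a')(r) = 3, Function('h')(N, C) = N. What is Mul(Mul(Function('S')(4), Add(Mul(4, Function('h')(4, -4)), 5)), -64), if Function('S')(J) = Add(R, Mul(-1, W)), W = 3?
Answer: 0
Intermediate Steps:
R = 3
Function('S')(J) = 0 (Function('S')(J) = Add(3, Mul(-1, 3)) = Add(3, -3) = 0)
Mul(Mul(Function('S')(4), Add(Mul(4, Function('h')(4, -4)), 5)), -64) = Mul(Mul(0, Add(Mul(4, 4), 5)), -64) = Mul(Mul(0, Add(16, 5)), -64) = Mul(Mul(0, 21), -64) = Mul(0, -64) = 0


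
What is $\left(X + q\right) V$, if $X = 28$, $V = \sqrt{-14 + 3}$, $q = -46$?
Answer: $- 18 i \sqrt{11} \approx - 59.699 i$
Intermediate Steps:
$V = i \sqrt{11}$ ($V = \sqrt{-11} = i \sqrt{11} \approx 3.3166 i$)
$\left(X + q\right) V = \left(28 - 46\right) i \sqrt{11} = - 18 i \sqrt{11}$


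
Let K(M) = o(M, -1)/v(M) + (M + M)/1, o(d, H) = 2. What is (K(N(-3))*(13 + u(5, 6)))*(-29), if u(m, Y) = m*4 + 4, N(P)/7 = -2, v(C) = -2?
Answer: 31117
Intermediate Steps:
N(P) = -14 (N(P) = 7*(-2) = -14)
K(M) = -1 + 2*M (K(M) = 2/(-2) + (M + M)/1 = 2*(-½) + (2*M)*1 = -1 + 2*M)
u(m, Y) = 4 + 4*m (u(m, Y) = 4*m + 4 = 4 + 4*m)
(K(N(-3))*(13 + u(5, 6)))*(-29) = ((-1 + 2*(-14))*(13 + (4 + 4*5)))*(-29) = ((-1 - 28)*(13 + (4 + 20)))*(-29) = -29*(13 + 24)*(-29) = -29*37*(-29) = -1073*(-29) = 31117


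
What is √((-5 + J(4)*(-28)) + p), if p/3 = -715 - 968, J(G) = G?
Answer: 3*I*√574 ≈ 71.875*I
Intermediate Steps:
p = -5049 (p = 3*(-715 - 968) = 3*(-1683) = -5049)
√((-5 + J(4)*(-28)) + p) = √((-5 + 4*(-28)) - 5049) = √((-5 - 112) - 5049) = √(-117 - 5049) = √(-5166) = 3*I*√574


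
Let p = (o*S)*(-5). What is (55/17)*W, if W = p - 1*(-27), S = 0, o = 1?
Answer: 1485/17 ≈ 87.353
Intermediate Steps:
p = 0 (p = (1*0)*(-5) = 0*(-5) = 0)
W = 27 (W = 0 - 1*(-27) = 0 + 27 = 27)
(55/17)*W = (55/17)*27 = 1485/17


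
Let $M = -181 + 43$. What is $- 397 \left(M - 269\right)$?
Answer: $161579$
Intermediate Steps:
$M = -138$
$- 397 \left(M - 269\right) = - 397 \left(-138 - 269\right) = \left(-397\right) \left(-407\right) = 161579$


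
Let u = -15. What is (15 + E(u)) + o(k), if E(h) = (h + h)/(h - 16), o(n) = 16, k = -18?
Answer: 991/31 ≈ 31.968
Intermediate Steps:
E(h) = 2*h/(-16 + h) (E(h) = (2*h)/(-16 + h) = 2*h/(-16 + h))
(15 + E(u)) + o(k) = (15 + 2*(-15)/(-16 - 15)) + 16 = (15 + 2*(-15)/(-31)) + 16 = (15 + 2*(-15)*(-1/31)) + 16 = (15 + 30/31) + 16 = 495/31 + 16 = 991/31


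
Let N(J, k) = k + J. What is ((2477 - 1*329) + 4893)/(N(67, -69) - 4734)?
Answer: -7041/4736 ≈ -1.4867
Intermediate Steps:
N(J, k) = J + k
((2477 - 1*329) + 4893)/(N(67, -69) - 4734) = ((2477 - 1*329) + 4893)/((67 - 69) - 4734) = ((2477 - 329) + 4893)/(-2 - 4734) = (2148 + 4893)/(-4736) = 7041*(-1/4736) = -7041/4736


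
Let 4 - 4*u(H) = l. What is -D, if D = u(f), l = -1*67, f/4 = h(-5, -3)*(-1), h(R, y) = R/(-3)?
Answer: -71/4 ≈ -17.750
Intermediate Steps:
h(R, y) = -R/3 (h(R, y) = R*(-⅓) = -R/3)
f = -20/3 (f = 4*(-⅓*(-5)*(-1)) = 4*((5/3)*(-1)) = 4*(-5/3) = -20/3 ≈ -6.6667)
l = -67
u(H) = 71/4 (u(H) = 1 - ¼*(-67) = 1 + 67/4 = 71/4)
D = 71/4 ≈ 17.750
-D = -1*71/4 = -71/4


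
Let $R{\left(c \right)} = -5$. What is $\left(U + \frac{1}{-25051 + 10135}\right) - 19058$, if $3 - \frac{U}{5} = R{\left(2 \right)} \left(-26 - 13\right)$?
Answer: $- \frac{298588489}{14916} \approx -20018.0$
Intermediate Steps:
$U = -960$ ($U = 15 - 5 \left(- 5 \left(-26 - 13\right)\right) = 15 - 5 \left(\left(-5\right) \left(-39\right)\right) = 15 - 975 = -960$)
$\left(U + \frac{1}{-25051 + 10135}\right) - 19058 = \left(-960 + \frac{1}{-25051 + 10135}\right) - 19058 = \left(-960 + \frac{1}{-14916}\right) - 19058 = \left(-960 - \frac{1}{14916}\right) - 19058 = - \frac{14319361}{14916} - 19058 = - \frac{298588489}{14916}$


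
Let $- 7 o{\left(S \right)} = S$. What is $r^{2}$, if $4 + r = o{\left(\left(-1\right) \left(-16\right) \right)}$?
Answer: $\frac{1936}{49} \approx 39.51$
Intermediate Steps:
$o{\left(S \right)} = - \frac{S}{7}$
$r = - \frac{44}{7}$ ($r = -4 - \frac{\left(-1\right) \left(-16\right)}{7} = -4 - \frac{16}{7} = - \frac{44}{7} \approx -6.2857$)
$r^{2} = \left(- \frac{44}{7}\right)^{2} = \frac{1936}{49}$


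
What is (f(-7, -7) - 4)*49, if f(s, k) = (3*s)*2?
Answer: -2254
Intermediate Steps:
f(s, k) = 6*s
(f(-7, -7) - 4)*49 = (6*(-7) - 4)*49 = (-42 - 4)*49 = -46*49 = -2254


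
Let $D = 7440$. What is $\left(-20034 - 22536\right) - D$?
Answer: $-50010$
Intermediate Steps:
$\left(-20034 - 22536\right) - D = \left(-20034 - 22536\right) - 7440 = -42570 - 7440 = -50010$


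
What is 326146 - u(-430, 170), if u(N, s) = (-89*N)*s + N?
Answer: -6179324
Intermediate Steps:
u(N, s) = N - 89*N*s (u(N, s) = -89*N*s + N = N - 89*N*s)
326146 - u(-430, 170) = 326146 - (-430)*(1 - 89*170) = 326146 - (-430)*(1 - 15130) = 326146 - (-430)*(-15129) = 326146 - 1*6505470 = 326146 - 6505470 = -6179324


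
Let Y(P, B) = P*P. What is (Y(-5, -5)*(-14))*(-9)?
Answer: 3150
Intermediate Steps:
Y(P, B) = P**2
(Y(-5, -5)*(-14))*(-9) = ((-5)**2*(-14))*(-9) = (25*(-14))*(-9) = -350*(-9) = 3150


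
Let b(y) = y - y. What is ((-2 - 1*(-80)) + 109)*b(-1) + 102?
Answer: 102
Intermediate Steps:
b(y) = 0
((-2 - 1*(-80)) + 109)*b(-1) + 102 = ((-2 - 1*(-80)) + 109)*0 + 102 = ((-2 + 80) + 109)*0 + 102 = (78 + 109)*0 + 102 = 187*0 + 102 = 0 + 102 = 102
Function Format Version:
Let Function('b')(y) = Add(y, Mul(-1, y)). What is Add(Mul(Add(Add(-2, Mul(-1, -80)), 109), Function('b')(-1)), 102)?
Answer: 102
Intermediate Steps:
Function('b')(y) = 0
Add(Mul(Add(Add(-2, Mul(-1, -80)), 109), Function('b')(-1)), 102) = Add(Mul(Add(Add(-2, Mul(-1, -80)), 109), 0), 102) = Add(Mul(Add(Add(-2, 80), 109), 0), 102) = Add(Mul(Add(78, 109), 0), 102) = Add(Mul(187, 0), 102) = Add(0, 102) = 102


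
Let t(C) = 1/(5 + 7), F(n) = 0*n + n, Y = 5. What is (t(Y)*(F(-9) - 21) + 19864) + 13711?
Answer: 67145/2 ≈ 33573.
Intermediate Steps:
F(n) = n (F(n) = 0 + n = n)
t(C) = 1/12
(t(Y)*(F(-9) - 21) + 19864) + 13711 = ((-9 - 21)/12 + 19864) + 13711 = ((1/12)*(-30) + 19864) + 13711 = (-5/2 + 19864) + 13711 = 39723/2 + 13711 = 67145/2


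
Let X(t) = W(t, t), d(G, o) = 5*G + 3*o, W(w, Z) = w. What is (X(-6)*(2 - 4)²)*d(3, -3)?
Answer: -144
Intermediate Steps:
d(G, o) = 3*o + 5*G
X(t) = t
(X(-6)*(2 - 4)²)*d(3, -3) = (-6*(2 - 4)²)*(3*(-3) + 5*3) = (-6*(-2)²)*(-9 + 15) = -6*4*6 = -24*6 = -144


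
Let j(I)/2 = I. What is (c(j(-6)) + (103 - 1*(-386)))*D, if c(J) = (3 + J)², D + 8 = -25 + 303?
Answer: 153900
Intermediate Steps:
j(I) = 2*I
D = 270 (D = -8 + (-25 + 303) = -8 + 278 = 270)
(c(j(-6)) + (103 - 1*(-386)))*D = ((3 + 2*(-6))² + (103 - 1*(-386)))*270 = ((3 - 12)² + (103 + 386))*270 = ((-9)² + 489)*270 = (81 + 489)*270 = 570*270 = 153900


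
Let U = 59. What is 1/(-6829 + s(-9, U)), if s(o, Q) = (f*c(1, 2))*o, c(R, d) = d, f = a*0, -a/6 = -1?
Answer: -1/6829 ≈ -0.00014643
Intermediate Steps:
a = 6 (a = -6*(-1) = 6)
f = 0 (f = 6*0 = 0)
s(o, Q) = 0 (s(o, Q) = (0*2)*o = 0*o = 0)
1/(-6829 + s(-9, U)) = 1/(-6829 + 0) = 1/(-6829) = -1/6829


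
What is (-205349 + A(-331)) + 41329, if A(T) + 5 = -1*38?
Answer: -164063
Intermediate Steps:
A(T) = -43 (A(T) = -5 - 1*38 = -5 - 38 = -43)
(-205349 + A(-331)) + 41329 = (-205349 - 43) + 41329 = -205392 + 41329 = -164063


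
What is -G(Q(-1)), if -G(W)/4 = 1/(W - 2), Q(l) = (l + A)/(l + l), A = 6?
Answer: -8/9 ≈ -0.88889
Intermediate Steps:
Q(l) = (6 + l)/(2*l) (Q(l) = (l + 6)/(l + l) = (6 + l)/((2*l)) = (6 + l)*(1/(2*l)) = (6 + l)/(2*l))
G(W) = -4/(-2 + W) (G(W) = -4/(W - 2) = -4/(-2 + W))
-G(Q(-1)) = -(-4)/(-2 + (½)*(6 - 1)/(-1)) = -(-4)/(-2 + (½)*(-1)*5) = -(-4)/(-2 - 5/2) = -(-4)/(-9/2) = -(-4)*(-2)/9 = -1*8/9 = -8/9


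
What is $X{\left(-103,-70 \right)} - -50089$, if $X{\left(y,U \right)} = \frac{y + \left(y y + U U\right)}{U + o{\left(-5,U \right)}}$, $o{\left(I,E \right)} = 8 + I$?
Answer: $\frac{3340557}{67} \approx 49859.0$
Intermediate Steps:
$X{\left(y,U \right)} = \frac{y + U^{2} + y^{2}}{3 + U}$ ($X{\left(y,U \right)} = \frac{y + \left(y y + U U\right)}{U + \left(8 - 5\right)} = \frac{y + \left(y^{2} + U^{2}\right)}{U + 3} = \frac{y + \left(U^{2} + y^{2}\right)}{3 + U} = \frac{y + U^{2} + y^{2}}{3 + U}$)
$X{\left(-103,-70 \right)} - -50089 = \frac{-103 + \left(-70\right)^{2} + \left(-103\right)^{2}}{3 - 70} - -50089 = \frac{-103 + 4900 + 10609}{-67} + 50089 = \left(- \frac{1}{67}\right) 15406 + 50089 = - \frac{15406}{67} + 50089 = \frac{3340557}{67}$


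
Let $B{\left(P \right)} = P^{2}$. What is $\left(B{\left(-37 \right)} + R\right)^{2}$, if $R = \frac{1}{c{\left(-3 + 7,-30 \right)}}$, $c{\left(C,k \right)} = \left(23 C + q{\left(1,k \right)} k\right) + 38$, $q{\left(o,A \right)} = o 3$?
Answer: $\frac{2998767121}{1600} \approx 1.8742 \cdot 10^{6}$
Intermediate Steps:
$q{\left(o,A \right)} = 3 o$
$c{\left(C,k \right)} = 38 + 3 k + 23 C$ ($c{\left(C,k \right)} = \left(23 C + 3 \cdot 1 k\right) + 38 = \left(23 C + 3 k\right) + 38 = \left(3 k + 23 C\right) + 38 = 38 + 3 k + 23 C$)
$R = \frac{1}{40}$ ($R = \frac{1}{38 + 3 \left(-30\right) + 23 \left(-3 + 7\right)} = \frac{1}{38 - 90 + 23 \cdot 4} = \frac{1}{38 - 90 + 92} = \frac{1}{40} \approx 0.025$)
$\left(B{\left(-37 \right)} + R\right)^{2} = \left(\left(-37\right)^{2} + \frac{1}{40}\right)^{2} = \left(1369 + \frac{1}{40}\right)^{2} = \left(\frac{54761}{40}\right)^{2} = \frac{2998767121}{1600}$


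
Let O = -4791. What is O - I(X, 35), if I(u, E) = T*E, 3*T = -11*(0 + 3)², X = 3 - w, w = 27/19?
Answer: -3636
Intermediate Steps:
w = 27/19 (w = 27*(1/19) = 27/19 ≈ 1.4211)
X = 30/19 (X = 3 - 1*27/19 = 3 - 27/19 = 30/19 ≈ 1.5789)
T = -33 (T = (-11*(0 + 3)²)/3 = (-11*3²)/3 = (-11*9)/3 = (⅓)*(-99) = -33)
I(u, E) = -33*E
O - I(X, 35) = -4791 - (-33)*35 = -4791 - 1*(-1155) = -4791 + 1155 = -3636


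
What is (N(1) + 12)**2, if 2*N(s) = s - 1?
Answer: 144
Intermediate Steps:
N(s) = -1/2 + s/2 (N(s) = (s - 1)/2 = (-1 + s)/2 = -1/2 + s/2)
(N(1) + 12)**2 = ((-1/2 + (1/2)*1) + 12)**2 = ((-1/2 + 1/2) + 12)**2 = (0 + 12)**2 = 12**2 = 144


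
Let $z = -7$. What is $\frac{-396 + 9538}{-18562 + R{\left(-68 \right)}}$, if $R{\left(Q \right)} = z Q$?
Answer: $- \frac{4571}{9043} \approx -0.50547$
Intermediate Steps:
$R{\left(Q \right)} = - 7 Q$
$\frac{-396 + 9538}{-18562 + R{\left(-68 \right)}} = \frac{-396 + 9538}{-18562 - -476} = \frac{9142}{-18562 + 476} = \frac{9142}{-18086} = 9142 \left(- \frac{1}{18086}\right) = - \frac{4571}{9043}$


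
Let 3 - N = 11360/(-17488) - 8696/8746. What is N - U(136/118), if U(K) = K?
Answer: 984560547/282001651 ≈ 3.4913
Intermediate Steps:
N = 22196261/4779689 (N = 3 - (11360/(-17488) - 8696/8746) = 3 - (11360*(-1/17488) - 8696*1/8746) = 3 - (-710/1093 - 4348/4373) = 3 - 1*(-7857194/4779689) = 3 + 7857194/4779689 = 22196261/4779689 ≈ 4.6439)
N - U(136/118) = 22196261/4779689 - 136/118 = 22196261/4779689 - 1*68/59 = 22196261/4779689 - 68/59 = 984560547/282001651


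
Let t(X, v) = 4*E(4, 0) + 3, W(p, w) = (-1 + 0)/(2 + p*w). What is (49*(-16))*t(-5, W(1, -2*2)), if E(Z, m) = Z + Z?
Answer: -27440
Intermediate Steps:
E(Z, m) = 2*Z
W(p, w) = -1/(2 + p*w)
t(X, v) = 35 (t(X, v) = 4*(2*4) + 3 = 4*8 + 3 = 32 + 3 = 35)
(49*(-16))*t(-5, W(1, -2*2)) = (49*(-16))*35 = -784*35 = -27440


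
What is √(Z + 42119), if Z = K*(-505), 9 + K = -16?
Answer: 2*√13686 ≈ 233.97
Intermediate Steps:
K = -25 (K = -9 - 16 = -25)
Z = 12625 (Z = -25*(-505) = 12625)
√(Z + 42119) = √(12625 + 42119) = √54744 = 2*√13686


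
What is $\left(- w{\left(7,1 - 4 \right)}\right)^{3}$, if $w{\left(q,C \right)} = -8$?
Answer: $512$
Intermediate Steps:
$\left(- w{\left(7,1 - 4 \right)}\right)^{3} = \left(\left(-1\right) \left(-8\right)\right)^{3} = 8^{3} = 512$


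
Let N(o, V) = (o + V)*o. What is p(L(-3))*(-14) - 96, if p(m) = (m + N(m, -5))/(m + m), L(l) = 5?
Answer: -103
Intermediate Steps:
N(o, V) = o*(V + o) (N(o, V) = (V + o)*o = o*(V + o))
p(m) = (m + m*(-5 + m))/(2*m) (p(m) = (m + m*(-5 + m))/(m + m) = (m + m*(-5 + m))/((2*m)) = (m + m*(-5 + m))*(1/(2*m)) = (m + m*(-5 + m))/(2*m))
p(L(-3))*(-14) - 96 = (-2 + (1/2)*5)*(-14) - 96 = (-2 + 5/2)*(-14) - 96 = (1/2)*(-14) - 96 = -7 - 96 = -103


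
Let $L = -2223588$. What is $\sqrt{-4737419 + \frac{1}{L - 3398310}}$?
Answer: $\frac{i \sqrt{149729619552687657174}}{5621898} \approx 2176.6 i$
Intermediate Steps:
$\sqrt{-4737419 + \frac{1}{L - 3398310}} = \sqrt{-4737419 + \frac{1}{-2223588 - 3398310}} = \sqrt{-4737419 + \frac{1}{-5621898}} = \sqrt{-4737419 - \frac{1}{5621898}} = \sqrt{- \frac{26633286401263}{5621898}} = \frac{i \sqrt{149729619552687657174}}{5621898}$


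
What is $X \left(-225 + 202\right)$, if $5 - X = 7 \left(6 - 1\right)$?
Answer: $690$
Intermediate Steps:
$X = -30$ ($X = 5 - 7 \left(6 - 1\right) = 5 - 7 \cdot 5 = 5 - 35 = -30$)
$X \left(-225 + 202\right) = - 30 \left(-225 + 202\right) = \left(-30\right) \left(-23\right) = 690$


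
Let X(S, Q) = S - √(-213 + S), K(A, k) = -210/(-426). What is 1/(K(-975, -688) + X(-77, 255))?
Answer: -192836/15484257 + 5041*I*√290/30968514 ≈ -0.012454 + 0.002772*I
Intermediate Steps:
K(A, k) = 35/71 (K(A, k) = -210*(-1/426) = 35/71)
1/(K(-975, -688) + X(-77, 255)) = 1/(35/71 + (-77 - √(-213 - 77))) = 1/(35/71 + (-77 - √(-290))) = 1/(35/71 + (-77 - I*√290)) = 1/(-5432/71 - I*√290)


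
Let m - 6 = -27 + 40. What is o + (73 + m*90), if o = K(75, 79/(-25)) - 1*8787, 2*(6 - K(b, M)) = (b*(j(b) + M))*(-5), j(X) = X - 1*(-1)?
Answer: 13319/2 ≈ 6659.5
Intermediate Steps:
m = 19 (m = 6 + (-27 + 40) = 6 + 13 = 19)
j(X) = 1 + X (j(X) = X + 1 = 1 + X)
K(b, M) = 6 + 5*b*(1 + M + b)/2 (K(b, M) = 6 - b*((1 + b) + M)*(-5)/2 = 6 - b*(1 + M + b)*(-5)/2 = 6 - (-5)*b*(1 + M + b)/2 = 6 + 5*b*(1 + M + b)/2)
o = 9753/2 (o = (6 + (5/2)*(79/(-25))*75 + (5/2)*75*(1 + 75)) - 1*8787 = (6 + (5/2)*(79*(-1/25))*75 + (5/2)*75*76) - 8787 = (6 + (5/2)*(-79/25)*75 + 14250) - 8787 = (6 - 1185/2 + 14250) - 8787 = 27327/2 - 8787 = 9753/2 ≈ 4876.5)
o + (73 + m*90) = 9753/2 + (73 + 19*90) = 9753/2 + (73 + 1710) = 9753/2 + 1783 = 13319/2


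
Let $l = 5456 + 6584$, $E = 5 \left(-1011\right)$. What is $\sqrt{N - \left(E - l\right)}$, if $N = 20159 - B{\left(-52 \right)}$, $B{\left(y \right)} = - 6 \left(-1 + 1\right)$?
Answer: $\sqrt{37254} \approx 193.01$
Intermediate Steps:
$B{\left(y \right)} = 0$ ($B{\left(y \right)} = \left(-6\right) 0 = 0$)
$E = -5055$
$l = 12040$
$N = 20159$ ($N = 20159 - 0 = 20159 + 0 = 20159$)
$\sqrt{N - \left(E - l\right)} = \sqrt{20159 + \left(12040 - -5055\right)} = \sqrt{20159 + \left(12040 + 5055\right)} = \sqrt{20159 + 17095} = \sqrt{37254}$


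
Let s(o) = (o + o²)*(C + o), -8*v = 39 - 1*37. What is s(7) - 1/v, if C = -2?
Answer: 284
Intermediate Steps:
v = -¼ (v = -(39 - 1*37)/8 = -(39 - 37)/8 = -⅛*2 = -¼ ≈ -0.25000)
s(o) = (-2 + o)*(o + o²) (s(o) = (o + o²)*(-2 + o) = (-2 + o)*(o + o²))
s(7) - 1/v = 7*(-2 + 7² - 1*7) - 1/(-¼) = 7*(-2 + 49 - 7) - 1*(-4) = 7*40 + 4 = 280 + 4 = 284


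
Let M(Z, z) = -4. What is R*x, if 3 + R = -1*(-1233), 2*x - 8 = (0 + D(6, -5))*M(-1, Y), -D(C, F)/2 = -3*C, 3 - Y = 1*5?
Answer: -83640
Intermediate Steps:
Y = -2 (Y = 3 - 5 = -2)
D(C, F) = 6*C (D(C, F) = -(-6)*C = 6*C)
x = -68 (x = 4 + ((0 + 6*6)*(-4))/2 = 4 + ((0 + 36)*(-4))/2 = 4 + (36*(-4))/2 = 4 + (½)*(-144) = 4 - 72 = -68)
R = 1230 (R = -3 - 1*(-1233) = -3 + 1233 = 1230)
R*x = 1230*(-68) = -83640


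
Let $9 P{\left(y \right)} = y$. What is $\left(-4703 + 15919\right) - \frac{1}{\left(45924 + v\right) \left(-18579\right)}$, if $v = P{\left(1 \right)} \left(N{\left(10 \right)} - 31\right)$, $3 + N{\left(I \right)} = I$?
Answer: $\frac{9569182221633}{853172452} \approx 11216.0$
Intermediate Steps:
$P{\left(y \right)} = \frac{y}{9}$
$N{\left(I \right)} = -3 + I$
$v = - \frac{8}{3}$ ($v = \frac{1}{9} \cdot 1 \left(\left(-3 + 10\right) - 31\right) = \frac{7 - 31}{9} = \frac{1}{9} \left(-24\right) = - \frac{8}{3} \approx -2.6667$)
$\left(-4703 + 15919\right) - \frac{1}{\left(45924 + v\right) \left(-18579\right)} = \left(-4703 + 15919\right) - \frac{1}{\left(45924 - \frac{8}{3}\right) \left(-18579\right)} = 11216 - \frac{1}{\frac{137764}{3}} \left(- \frac{1}{18579}\right) = 11216 - \frac{3}{137764} \left(- \frac{1}{18579}\right) = 11216 - - \frac{1}{853172452} = 11216 + \frac{1}{853172452} = \frac{9569182221633}{853172452}$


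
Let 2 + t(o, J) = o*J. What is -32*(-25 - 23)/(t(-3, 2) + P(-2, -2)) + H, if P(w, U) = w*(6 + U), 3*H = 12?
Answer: -92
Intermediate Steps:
H = 4 (H = (⅓)*12 = 4)
t(o, J) = -2 + J*o (t(o, J) = -2 + o*J = -2 + J*o)
-32*(-25 - 23)/(t(-3, 2) + P(-2, -2)) + H = -32*(-25 - 23)/((-2 + 2*(-3)) - 2*(6 - 2)) + 4 = -(-1536)/((-2 - 6) - 2*4) + 4 = -(-1536)/(-8 - 8) + 4 = -(-1536)/(-16) + 4 = -(-1536)*(-1)/16 + 4 = -32*3 + 4 = -96 + 4 = -92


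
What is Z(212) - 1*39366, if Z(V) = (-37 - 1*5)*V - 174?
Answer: -48444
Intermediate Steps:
Z(V) = -174 - 42*V (Z(V) = (-37 - 5)*V - 174 = -42*V - 174 = -174 - 42*V)
Z(212) - 1*39366 = (-174 - 42*212) - 1*39366 = (-174 - 8904) - 39366 = -9078 - 39366 = -48444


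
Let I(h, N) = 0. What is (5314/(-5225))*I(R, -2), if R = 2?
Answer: 0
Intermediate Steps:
(5314/(-5225))*I(R, -2) = (5314/(-5225))*0 = (5314*(-1/5225))*0 = -5314/5225*0 = 0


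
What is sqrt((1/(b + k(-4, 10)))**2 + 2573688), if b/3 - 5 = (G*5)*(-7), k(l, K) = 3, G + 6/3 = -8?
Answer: sqrt(2935610301313)/1068 ≈ 1604.3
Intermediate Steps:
G = -10 (G = -2 - 8 = -10)
b = 1065 (b = 15 + 3*(-10*5*(-7)) = 15 + 3*(-50*(-7)) = 15 + 3*350 = 15 + 1050 = 1065)
sqrt((1/(b + k(-4, 10)))**2 + 2573688) = sqrt((1/(1065 + 3))**2 + 2573688) = sqrt((1/1068)**2 + 2573688) = sqrt(1/1140624 + 2573688) = sqrt(2935610301313/1140624) = sqrt(2935610301313)/1068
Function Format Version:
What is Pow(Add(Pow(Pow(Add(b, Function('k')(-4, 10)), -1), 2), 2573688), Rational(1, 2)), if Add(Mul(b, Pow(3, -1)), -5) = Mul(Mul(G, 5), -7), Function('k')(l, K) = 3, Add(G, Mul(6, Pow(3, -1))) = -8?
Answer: Mul(Rational(1, 1068), Pow(2935610301313, Rational(1, 2))) ≈ 1604.3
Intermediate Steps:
G = -10 (G = Add(-2, -8) = -10)
b = 1065 (b = Add(15, Mul(3, Mul(Mul(-10, 5), -7))) = Add(15, Mul(3, Mul(-50, -7))) = Add(15, Mul(3, 350)) = Add(15, 1050) = 1065)
Pow(Add(Pow(Pow(Add(b, Function('k')(-4, 10)), -1), 2), 2573688), Rational(1, 2)) = Pow(Add(Pow(Pow(Add(1065, 3), -1), 2), 2573688), Rational(1, 2)) = Pow(Add(Pow(Pow(1068, -1), 2), 2573688), Rational(1, 2)) = Pow(Add(Pow(Rational(1, 1068), 2), 2573688), Rational(1, 2)) = Pow(Add(Rational(1, 1140624), 2573688), Rational(1, 2)) = Pow(Rational(2935610301313, 1140624), Rational(1, 2)) = Mul(Rational(1, 1068), Pow(2935610301313, Rational(1, 2)))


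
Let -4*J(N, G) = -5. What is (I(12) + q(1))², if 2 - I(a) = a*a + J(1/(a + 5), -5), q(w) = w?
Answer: 323761/16 ≈ 20235.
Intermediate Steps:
J(N, G) = 5/4 (J(N, G) = -¼*(-5) = 5/4)
I(a) = ¾ - a² (I(a) = 2 - (a*a + 5/4) = 2 - (a² + 5/4) = 2 - (5/4 + a²) = 2 + (-5/4 - a²) = ¾ - a²)
(I(12) + q(1))² = ((¾ - 1*12²) + 1)² = ((¾ - 1*144) + 1)² = ((¾ - 144) + 1)² = (-573/4 + 1)² = (-569/4)² = 323761/16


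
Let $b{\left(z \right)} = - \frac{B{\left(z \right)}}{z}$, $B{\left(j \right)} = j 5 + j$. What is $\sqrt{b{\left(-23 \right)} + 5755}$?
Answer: $\sqrt{5749} \approx 75.822$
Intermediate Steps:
$B{\left(j \right)} = 6 j$ ($B{\left(j \right)} = 5 j + j = 6 j$)
$b{\left(z \right)} = -6$ ($b{\left(z \right)} = - \frac{6 z}{z} = \left(-1\right) 6 = -6$)
$\sqrt{b{\left(-23 \right)} + 5755} = \sqrt{-6 + 5755} = \sqrt{5749}$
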